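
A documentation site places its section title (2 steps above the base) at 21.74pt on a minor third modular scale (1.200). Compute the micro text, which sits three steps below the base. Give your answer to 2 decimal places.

21.74 ÷ 1.200⁵ = 21.74 ÷ 2.48832 ≈ 8.737

8.74pt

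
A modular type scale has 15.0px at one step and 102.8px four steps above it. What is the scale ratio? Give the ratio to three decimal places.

1.618

r⁴ = 102.8 / 15.0, so r = (102.8/15.0)^(1/4).
r = 6.8533^(1/4) ≈ 1.6180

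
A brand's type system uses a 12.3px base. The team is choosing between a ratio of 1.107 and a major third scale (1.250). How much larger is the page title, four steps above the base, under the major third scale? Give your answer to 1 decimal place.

11.6px

At 1.107: 12.3 × 1.107⁴ = 18.471px
Major third: 12.3 × 1.250⁴ = 30.029px
Difference: 30.029 − 18.471 = 11.558px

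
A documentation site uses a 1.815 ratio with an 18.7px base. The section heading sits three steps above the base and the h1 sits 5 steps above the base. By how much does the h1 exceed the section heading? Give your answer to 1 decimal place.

Step 3: 18.7 × 1.815³ = 111.808px
Step 5: 18.7 × 1.815⁵ = 368.320px
Difference: 368.320 − 111.808 = 256.512px

256.5px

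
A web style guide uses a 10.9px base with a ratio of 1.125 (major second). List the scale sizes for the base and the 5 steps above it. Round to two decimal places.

10.90px, 12.26px, 13.80px, 15.52px, 17.46px, 19.64px

Step 0: 10.9px
Step 1: 10.9 × 1.125 = 12.26
Step 2: 10.9 × 1.125² = 13.80
Step 3: 10.9 × 1.125³ = 15.52
Step 4: 10.9 × 1.125⁴ = 17.46
Step 5: 10.9 × 1.125⁵ = 19.64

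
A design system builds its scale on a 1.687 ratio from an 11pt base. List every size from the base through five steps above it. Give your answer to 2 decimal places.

Step 0: 11pt
Step 1: 11.0 × 1.687 = 18.56
Step 2: 11.0 × 1.687² = 31.31
Step 3: 11.0 × 1.687³ = 52.81
Step 4: 11.0 × 1.687⁴ = 89.09
Step 5: 11.0 × 1.687⁵ = 150.30

11.00pt, 18.56pt, 31.31pt, 52.81pt, 89.09pt, 150.30pt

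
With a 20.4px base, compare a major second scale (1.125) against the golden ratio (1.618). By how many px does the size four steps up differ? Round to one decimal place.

Major second: 20.4 × 1.125⁴ = 32.677px
Golden ratio: 20.4 × 1.618⁴ = 139.812px
Difference: 139.812 − 32.677 = 107.135px

107.1px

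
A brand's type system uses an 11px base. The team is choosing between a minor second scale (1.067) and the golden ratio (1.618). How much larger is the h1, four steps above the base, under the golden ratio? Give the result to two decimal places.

61.13px

Minor second: 11.0 × 1.067⁴ = 14.2577px
Golden ratio: 11.0 × 1.618⁴ = 75.3888px
Difference: 75.3888 − 14.2577 = 61.1311px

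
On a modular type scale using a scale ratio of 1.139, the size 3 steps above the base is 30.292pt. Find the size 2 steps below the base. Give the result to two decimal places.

15.80pt

The gap is -2 − (3) = -5 steps, so the factor is 1.139^-5.
30.292 ÷ 1.139⁵ = 30.292 ÷ 1.91698 ≈ 15.802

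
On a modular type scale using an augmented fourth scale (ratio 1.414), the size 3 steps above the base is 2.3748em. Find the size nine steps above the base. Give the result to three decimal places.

The gap is 9 − (3) = 6 steps, so the factor is 1.414^6.
2.3748 × 1.414⁶ = 2.3748 × 7.99275 ≈ 18.981

18.981em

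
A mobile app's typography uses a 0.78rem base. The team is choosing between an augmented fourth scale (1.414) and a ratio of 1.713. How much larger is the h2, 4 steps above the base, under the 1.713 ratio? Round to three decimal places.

Augmented fourth: 0.78 × 1.414⁴ = 3.11812rem
At 1.713: 0.78 × 1.713⁴ = 6.71621rem
Difference: 6.71621 − 3.11812 = 3.59809rem

3.598rem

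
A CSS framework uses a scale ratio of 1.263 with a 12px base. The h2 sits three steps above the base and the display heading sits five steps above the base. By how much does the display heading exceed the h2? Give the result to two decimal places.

14.39px

Step 3: 12.0 × 1.263³ = 24.1764px
Step 5: 12.0 × 1.263⁵ = 38.5654px
Difference: 38.5654 − 24.1764 = 14.3890px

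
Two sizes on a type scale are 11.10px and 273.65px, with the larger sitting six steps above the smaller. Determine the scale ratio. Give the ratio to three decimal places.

r⁶ = 273.65 / 11.10, so r = (273.65/11.10)^(1/6).
r = 24.6532^(1/6) ≈ 1.7060

1.706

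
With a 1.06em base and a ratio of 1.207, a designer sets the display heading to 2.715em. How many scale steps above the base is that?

5

1.207ⁿ = 2.715 / 1.06 = 2.5613
n = ln(2.5613) / ln(1.207) = 0.9405 / 0.1881 ≈ 5.00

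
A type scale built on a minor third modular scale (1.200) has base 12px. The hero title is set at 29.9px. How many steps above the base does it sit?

1.200ⁿ = 29.9 / 12 = 2.4917
n = ln(2.4917) / ln(1.200) = 0.9130 / 0.1823 ≈ 5.01

5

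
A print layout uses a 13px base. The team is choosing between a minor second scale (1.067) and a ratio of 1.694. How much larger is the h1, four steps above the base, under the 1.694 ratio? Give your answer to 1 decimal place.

Minor second: 13.0 × 1.067⁴ = 16.850px
At 1.694: 13.0 × 1.694⁴ = 107.053px
Difference: 107.053 − 16.850 = 90.203px

90.2px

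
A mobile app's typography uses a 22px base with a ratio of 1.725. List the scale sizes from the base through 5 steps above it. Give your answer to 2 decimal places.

Step 0: 22px
Step 1: 22.0 × 1.725 = 37.95
Step 2: 22.0 × 1.725² = 65.46
Step 3: 22.0 × 1.725³ = 112.92
Step 4: 22.0 × 1.725⁴ = 194.80
Step 5: 22.0 × 1.725⁵ = 336.02

22.00px, 37.95px, 65.46px, 112.92px, 194.80px, 336.02px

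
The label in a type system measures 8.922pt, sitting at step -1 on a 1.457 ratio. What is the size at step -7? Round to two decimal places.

0.93pt

Moving from step -1 to step -7 is 6 steps down, so divide by r⁶.
8.922 ÷ 1.457⁶ = 8.922 ÷ 9.56659 ≈ 0.933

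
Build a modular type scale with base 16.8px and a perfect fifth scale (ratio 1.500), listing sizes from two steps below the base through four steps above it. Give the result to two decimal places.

Step -2: 16.8 ÷ 1.500² = 7.47
Step -1: 16.8 ÷ 1.500 = 11.20
Step 0: 16.8px
Step 1: 16.8 × 1.500 = 25.20
Step 2: 16.8 × 1.500² = 37.80
Step 3: 16.8 × 1.500³ = 56.70
Step 4: 16.8 × 1.500⁴ = 85.05

7.47px, 11.20px, 16.80px, 25.20px, 37.80px, 56.70px, 85.05px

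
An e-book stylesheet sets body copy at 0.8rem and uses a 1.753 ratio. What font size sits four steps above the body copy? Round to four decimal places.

Each step on a modular scale multiplies by the ratio, so the size n steps from the base is base × ratioⁿ.
0.8 × 1.753⁴ = 0.8 × 9.44338 ≈ 7.5547

7.5547rem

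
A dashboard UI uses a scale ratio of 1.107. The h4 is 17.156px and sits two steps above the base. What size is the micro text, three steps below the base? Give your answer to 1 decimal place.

10.3px

The gap is -3 − (2) = -5 steps, so the factor is 1.107^-5.
17.156 ÷ 1.107⁵ = 17.156 ÷ 1.66241 ≈ 10.320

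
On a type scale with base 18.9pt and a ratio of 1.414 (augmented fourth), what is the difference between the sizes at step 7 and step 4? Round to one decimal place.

Step 4: 18.9 × 1.414⁴ = 75.554pt
Step 7: 18.9 × 1.414⁷ = 213.603pt
Difference: 213.603 − 75.554 = 138.049pt

138.0pt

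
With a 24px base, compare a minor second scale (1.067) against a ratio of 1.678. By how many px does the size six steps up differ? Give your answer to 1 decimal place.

Minor second: 24.0 × 1.067⁶ = 35.416px
At 1.678: 24.0 × 1.678⁶ = 535.751px
Difference: 535.751 − 35.416 = 500.335px

500.3px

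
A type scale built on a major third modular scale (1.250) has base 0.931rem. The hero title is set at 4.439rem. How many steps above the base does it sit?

7

1.250ⁿ = 4.439 / 0.931 = 4.7680
n = ln(4.7680) / ln(1.250) = 1.5619 / 0.2231 ≈ 7.00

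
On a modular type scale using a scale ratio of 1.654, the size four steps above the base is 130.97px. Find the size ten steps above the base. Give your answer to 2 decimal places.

130.97 × 1.654⁶ = 130.97 × 20.47449 ≈ 2681.544

2681.54px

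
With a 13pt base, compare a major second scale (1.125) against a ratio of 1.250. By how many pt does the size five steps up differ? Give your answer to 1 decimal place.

16.2pt

Major second: 13.0 × 1.125⁵ = 23.426pt
At 1.250: 13.0 × 1.250⁵ = 39.673pt
Difference: 39.673 − 23.426 = 16.247pt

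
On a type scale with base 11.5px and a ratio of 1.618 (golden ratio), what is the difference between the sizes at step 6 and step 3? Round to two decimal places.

157.62px

Step 3: 11.5 × 1.618³ = 48.7117px
Step 6: 11.5 × 1.618⁶ = 206.3331px
Difference: 206.3331 − 48.7117 = 157.6214px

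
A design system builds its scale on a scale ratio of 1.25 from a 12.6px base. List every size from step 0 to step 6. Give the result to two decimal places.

12.60px, 15.75px, 19.69px, 24.61px, 30.76px, 38.45px, 48.07px

Step 0: 12.6px
Step 1: 12.6 × 1.25 = 15.75
Step 2: 12.6 × 1.25² = 19.69
Step 3: 12.6 × 1.25³ = 24.61
Step 4: 12.6 × 1.25⁴ = 30.76
Step 5: 12.6 × 1.25⁵ = 38.45
Step 6: 12.6 × 1.25⁶ = 48.07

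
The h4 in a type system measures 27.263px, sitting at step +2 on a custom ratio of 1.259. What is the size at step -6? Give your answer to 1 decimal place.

27.263 ÷ 1.259⁸ = 27.263 ÷ 6.31256 ≈ 4.319

4.3px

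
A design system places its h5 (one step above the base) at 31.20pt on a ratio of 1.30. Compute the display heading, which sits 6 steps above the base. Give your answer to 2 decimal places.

115.84pt

Moving from step +1 to step +6 is 5 steps up, so multiply by r⁵.
31.20 × 1.30⁵ = 31.20 × 3.71293 ≈ 115.843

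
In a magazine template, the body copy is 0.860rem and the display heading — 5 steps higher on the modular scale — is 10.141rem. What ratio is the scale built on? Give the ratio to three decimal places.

1.638

r⁵ = 10.141 / 0.860, so r = (10.141/0.860)^(1/5).
r = 11.7919^(1/5) ≈ 1.6380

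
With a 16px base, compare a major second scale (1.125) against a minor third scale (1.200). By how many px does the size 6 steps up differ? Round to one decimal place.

15.3px

Major second: 16.0 × 1.125⁶ = 32.437px
Minor third: 16.0 × 1.200⁶ = 47.776px
Difference: 47.776 − 32.437 = 15.339px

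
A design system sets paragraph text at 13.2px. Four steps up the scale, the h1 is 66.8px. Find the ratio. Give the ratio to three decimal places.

The ratio satisfies 13.2 × r⁴ = 66.8, so r = (66.8 / 13.2)^(1/4).
r = 5.0606^(1/4) ≈ 1.4999

1.500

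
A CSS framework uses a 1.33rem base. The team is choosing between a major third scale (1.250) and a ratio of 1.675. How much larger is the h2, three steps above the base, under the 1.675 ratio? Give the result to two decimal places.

3.65rem

Major third: 1.33 × 1.250³ = 2.5977rem
At 1.675: 1.33 × 1.675³ = 6.2502rem
Difference: 6.2502 − 2.5977 = 3.6525rem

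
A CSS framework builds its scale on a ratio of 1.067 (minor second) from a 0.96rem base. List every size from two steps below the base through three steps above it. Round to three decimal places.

Step -2: 0.96 ÷ 1.067² = 0.843
Step -1: 0.96 ÷ 1.067 = 0.900
Step 0: 0.96rem
Step 1: 0.96 × 1.067 = 1.024
Step 2: 0.96 × 1.067² = 1.093
Step 3: 0.96 × 1.067³ = 1.166

0.843rem, 0.900rem, 0.960rem, 1.024rem, 1.093rem, 1.166rem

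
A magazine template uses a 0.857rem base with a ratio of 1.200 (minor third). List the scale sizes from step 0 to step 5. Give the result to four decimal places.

Step 0: 0.857rem
Step 1: 0.857 × 1.200 = 1.0284
Step 2: 0.857 × 1.200² = 1.2341
Step 3: 0.857 × 1.200³ = 1.4809
Step 4: 0.857 × 1.200⁴ = 1.7771
Step 5: 0.857 × 1.200⁵ = 2.1325

0.8570rem, 1.0284rem, 1.2341rem, 1.4809rem, 1.7771rem, 2.1325rem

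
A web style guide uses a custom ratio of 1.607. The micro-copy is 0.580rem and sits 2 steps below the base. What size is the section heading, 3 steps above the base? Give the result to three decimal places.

6.216rem

Moving from step -2 to step +3 is 5 steps up, so multiply by r⁵.
0.580 × 1.607⁵ = 0.580 × 10.71715 ≈ 6.216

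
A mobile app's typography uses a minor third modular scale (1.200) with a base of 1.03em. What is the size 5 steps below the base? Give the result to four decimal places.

0.4139em

Every step multiplies by the scale ratio.
1.03 ÷ 1.200⁵ = 1.03 ÷ 2.48832 ≈ 0.4139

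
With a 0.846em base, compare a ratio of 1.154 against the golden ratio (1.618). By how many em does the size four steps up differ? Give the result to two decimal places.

At 1.154: 0.846 × 1.154⁴ = 1.5004em
Golden ratio: 0.846 × 1.618⁴ = 5.7981em
Difference: 5.7981 − 1.5004 = 4.2977em

4.30em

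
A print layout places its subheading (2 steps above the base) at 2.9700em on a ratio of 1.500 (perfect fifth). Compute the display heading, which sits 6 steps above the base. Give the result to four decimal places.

2.9700 × 1.500⁴ = 2.9700 × 5.06250 ≈ 15.0356

15.0356em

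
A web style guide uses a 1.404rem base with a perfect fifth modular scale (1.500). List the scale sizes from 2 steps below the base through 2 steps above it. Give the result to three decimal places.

Step -2: 1.404 ÷ 1.500² = 0.624
Step -1: 1.404 ÷ 1.500 = 0.936
Step 0: 1.404rem
Step 1: 1.404 × 1.500 = 2.106
Step 2: 1.404 × 1.500² = 3.159

0.624rem, 0.936rem, 1.404rem, 2.106rem, 3.159rem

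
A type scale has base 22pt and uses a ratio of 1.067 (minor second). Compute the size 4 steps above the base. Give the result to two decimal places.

28.52pt

22.0 × 1.067⁴ = 22.0 × 1.29616 ≈ 28.52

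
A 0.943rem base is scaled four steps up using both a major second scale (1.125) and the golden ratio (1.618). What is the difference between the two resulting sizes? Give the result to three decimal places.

Major second: 0.943 × 1.125⁴ = 1.51050rem
Golden ratio: 0.943 × 1.618⁴ = 6.46288rem
Difference: 6.46288 − 1.51050 = 4.95238rem

4.952rem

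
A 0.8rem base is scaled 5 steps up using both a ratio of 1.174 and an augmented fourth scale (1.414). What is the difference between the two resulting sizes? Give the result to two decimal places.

At 1.174: 0.8 × 1.174⁵ = 1.7841rem
Augmented fourth: 0.8 × 1.414⁵ = 4.5221rem
Difference: 4.5221 − 1.7841 = 2.7380rem

2.74rem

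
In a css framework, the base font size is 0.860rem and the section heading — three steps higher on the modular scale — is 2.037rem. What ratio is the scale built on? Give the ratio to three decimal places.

1.333

r³ = 2.037 / 0.860, so r = (2.037/0.860)^(1/3).
r = 2.3686^(1/3) ≈ 1.3330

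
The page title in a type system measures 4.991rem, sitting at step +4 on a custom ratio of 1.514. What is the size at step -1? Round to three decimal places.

0.627rem

Moving from step +4 to step -1 is 5 steps down, so divide by r⁵.
4.991 ÷ 1.514⁵ = 4.991 ÷ 7.95480 ≈ 0.627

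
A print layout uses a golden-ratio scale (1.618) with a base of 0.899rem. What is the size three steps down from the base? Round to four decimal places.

Every step multiplies by the scale ratio.
0.899 ÷ 1.618³ = 0.899 ÷ 4.23580 ≈ 0.2122

0.2122rem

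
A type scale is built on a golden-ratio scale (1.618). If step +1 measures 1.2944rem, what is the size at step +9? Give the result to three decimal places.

60.799rem

Moving from step +1 to step +9 is 8 steps up, so multiply by r⁸.
1.2944 × 1.618⁸ = 1.2944 × 46.97082 ≈ 60.799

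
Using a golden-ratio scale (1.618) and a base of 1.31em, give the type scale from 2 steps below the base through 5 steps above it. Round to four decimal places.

Step -2: 1.31 ÷ 1.618² = 0.5004
Step -1: 1.31 ÷ 1.618 = 0.8096
Step 0: 1.31em
Step 1: 1.31 × 1.618 = 2.1196
Step 2: 1.31 × 1.618² = 3.4295
Step 3: 1.31 × 1.618³ = 5.5489
Step 4: 1.31 × 1.618⁴ = 8.9781
Step 5: 1.31 × 1.618⁵ = 14.5266

0.5004em, 0.8096em, 1.3100em, 2.1196em, 3.4295em, 5.5489em, 8.9781em, 14.5266em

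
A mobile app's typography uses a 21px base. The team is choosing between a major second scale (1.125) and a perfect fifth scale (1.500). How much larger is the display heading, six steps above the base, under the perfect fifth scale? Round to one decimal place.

196.6px

Major second: 21.0 × 1.125⁶ = 42.573px
Perfect fifth: 21.0 × 1.500⁶ = 239.203px
Difference: 239.203 − 42.573 = 196.630px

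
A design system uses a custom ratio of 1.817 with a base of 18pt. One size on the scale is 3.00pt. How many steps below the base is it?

3

1.817ⁿ = 18 / 3.00 = 6.0000
n = ln(6.0000) / ln(1.817) = 1.7918 / 0.5972 ≈ 3.00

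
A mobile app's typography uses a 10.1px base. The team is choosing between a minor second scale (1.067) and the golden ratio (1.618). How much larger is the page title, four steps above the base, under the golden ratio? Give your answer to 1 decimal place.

Minor second: 10.1 × 1.067⁴ = 13.091px
Golden ratio: 10.1 × 1.618⁴ = 69.221px
Difference: 69.221 − 13.091 = 56.130px

56.1px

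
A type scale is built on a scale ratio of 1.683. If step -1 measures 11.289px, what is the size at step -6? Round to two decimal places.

The gap is -6 − (-1) = -5 steps, so the factor is 1.683^-5.
11.289 ÷ 1.683⁵ = 11.289 ÷ 13.50270 ≈ 0.836

0.84px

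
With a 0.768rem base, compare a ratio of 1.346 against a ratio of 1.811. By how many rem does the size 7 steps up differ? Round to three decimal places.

42.920rem

At 1.346: 0.768 × 1.346⁷ = 6.14719rem
At 1.811: 0.768 × 1.811⁷ = 49.06710rem
Difference: 49.06710 − 6.14719 = 42.91991rem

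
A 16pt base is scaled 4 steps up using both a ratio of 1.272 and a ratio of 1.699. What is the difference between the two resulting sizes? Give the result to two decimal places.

At 1.272: 16.0 × 1.272⁴ = 41.8860pt
At 1.699: 16.0 × 1.699⁴ = 133.3194pt
Difference: 133.3194 − 41.8860 = 91.4334pt

91.43pt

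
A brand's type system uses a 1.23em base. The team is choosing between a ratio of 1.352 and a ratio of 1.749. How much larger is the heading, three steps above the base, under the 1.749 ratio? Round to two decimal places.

At 1.352: 1.23 × 1.352³ = 3.0397em
At 1.749: 1.23 × 1.749³ = 6.5807em
Difference: 6.5807 − 3.0397 = 3.5410em

3.54em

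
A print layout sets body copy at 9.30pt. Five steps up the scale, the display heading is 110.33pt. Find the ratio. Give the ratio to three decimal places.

1.640

The ratio satisfies 9.30 × r⁵ = 110.33, so r = (110.33 / 9.30)^(1/5).
r = 11.8634^(1/5) ≈ 1.6400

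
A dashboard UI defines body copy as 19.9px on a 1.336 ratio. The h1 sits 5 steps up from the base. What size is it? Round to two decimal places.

Each step on a modular scale multiplies by the ratio, so the size n steps from the base is base × ratioⁿ.
19.9 × 1.336⁵ = 19.9 × 4.25630 ≈ 84.70

84.70px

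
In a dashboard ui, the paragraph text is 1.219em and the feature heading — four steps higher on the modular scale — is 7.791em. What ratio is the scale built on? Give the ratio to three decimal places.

r⁴ = 7.791 / 1.219, so r = (7.791/1.219)^(1/4).
r = 6.3913^(1/4) ≈ 1.5900

1.590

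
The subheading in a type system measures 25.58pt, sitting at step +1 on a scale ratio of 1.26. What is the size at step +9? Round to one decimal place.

162.5pt

Moving from step +1 to step +9 is 8 steps up, so multiply by r⁸.
25.58 × 1.26⁸ = 25.58 × 6.35279 ≈ 162.504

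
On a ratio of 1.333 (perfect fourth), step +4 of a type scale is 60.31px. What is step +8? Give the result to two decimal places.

The gap is 8 − (4) = 4 steps, so the factor is 1.333^4.
60.31 × 1.333⁴ = 60.31 × 3.15733 ≈ 190.419

190.42px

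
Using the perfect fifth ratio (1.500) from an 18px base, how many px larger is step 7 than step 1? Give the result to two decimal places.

Step 1: 18.0 × 1.500 = 27.0000px
Step 7: 18.0 × 1.500⁷ = 307.5469px
Difference: 307.5469 − 27.0000 = 280.5469px

280.55px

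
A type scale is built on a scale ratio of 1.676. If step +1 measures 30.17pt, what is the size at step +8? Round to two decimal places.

1120.71pt

Moving from step +1 to step +8 is 7 steps up, so multiply by r⁷.
30.17 × 1.676⁷ = 30.17 × 37.14652 ≈ 1120.710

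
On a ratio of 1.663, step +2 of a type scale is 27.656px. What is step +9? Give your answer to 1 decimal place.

972.8px

The gap is 9 − (2) = 7 steps, so the factor is 1.663^7.
27.656 × 1.663⁷ = 27.656 × 35.17594 ≈ 972.826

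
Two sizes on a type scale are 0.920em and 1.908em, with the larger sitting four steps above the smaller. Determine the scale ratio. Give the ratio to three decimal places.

1.200

The ratio satisfies 0.920 × r⁴ = 1.908, so r = (1.908 / 0.920)^(1/4).
r = 2.0739^(1/4) ≈ 1.2000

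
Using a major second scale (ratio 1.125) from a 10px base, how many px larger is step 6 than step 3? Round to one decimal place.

6.0px

Step 3: 10.0 × 1.125³ = 14.238px
Step 6: 10.0 × 1.125⁶ = 20.273px
Difference: 20.273 − 14.238 = 6.035px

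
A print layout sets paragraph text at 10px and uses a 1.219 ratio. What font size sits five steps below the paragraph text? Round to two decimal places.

Each step on a modular scale multiplies by the ratio, so the size n steps from the base is base × ratioⁿ.
10.0 ÷ 1.219⁵ = 10.0 ÷ 2.69165 ≈ 3.72

3.72px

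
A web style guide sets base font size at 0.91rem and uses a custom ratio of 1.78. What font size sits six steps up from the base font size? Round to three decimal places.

A modular type scale is a geometric sequence: sizeₙ = base × rⁿ.
0.91 × 1.78⁶ = 0.91 × 31.80680 ≈ 28.944

28.944rem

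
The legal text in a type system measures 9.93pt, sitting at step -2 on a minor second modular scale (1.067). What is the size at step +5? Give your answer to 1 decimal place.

15.6pt

9.93 × 1.067⁷ = 9.93 × 1.57453 ≈ 15.635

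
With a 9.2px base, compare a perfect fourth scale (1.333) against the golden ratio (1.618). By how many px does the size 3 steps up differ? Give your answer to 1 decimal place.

17.2px

Perfect fourth: 9.2 × 1.333³ = 21.791px
Golden ratio: 9.2 × 1.618³ = 38.969px
Difference: 38.969 − 21.791 = 17.178px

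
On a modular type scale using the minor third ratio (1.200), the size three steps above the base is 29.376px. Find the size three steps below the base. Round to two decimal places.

29.376 ÷ 1.200⁶ = 29.376 ÷ 2.98598 ≈ 9.838

9.84px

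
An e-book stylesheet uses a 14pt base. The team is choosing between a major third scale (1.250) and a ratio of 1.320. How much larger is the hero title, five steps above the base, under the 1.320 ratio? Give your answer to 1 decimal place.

13.4pt

Major third: 14.0 × 1.250⁵ = 42.725pt
At 1.320: 14.0 × 1.320⁵ = 56.104pt
Difference: 56.104 − 42.725 = 13.379pt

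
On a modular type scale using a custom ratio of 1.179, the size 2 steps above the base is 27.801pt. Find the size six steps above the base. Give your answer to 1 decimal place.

Moving from step +2 to step +6 is 4 steps up, so multiply by r⁴.
27.801 × 1.179⁴ = 27.801 × 1.93221 ≈ 53.717

53.7pt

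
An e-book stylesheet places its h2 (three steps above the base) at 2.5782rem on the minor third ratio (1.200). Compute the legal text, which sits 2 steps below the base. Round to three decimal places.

Moving from step +3 to step -2 is 5 steps down, so divide by r⁵.
2.5782 ÷ 1.200⁵ = 2.5782 ÷ 2.48832 ≈ 1.036

1.036rem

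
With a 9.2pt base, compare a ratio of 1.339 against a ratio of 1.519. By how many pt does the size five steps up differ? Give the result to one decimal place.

At 1.339: 9.2 × 1.339⁵ = 39.600pt
At 1.519: 9.2 × 1.519⁵ = 74.401pt
Difference: 74.401 − 39.600 = 34.801pt

34.8pt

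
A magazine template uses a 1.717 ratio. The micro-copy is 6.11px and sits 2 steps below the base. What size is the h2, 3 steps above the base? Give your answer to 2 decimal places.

91.18px

6.11 × 1.717⁵ = 6.11 × 14.92284 ≈ 91.179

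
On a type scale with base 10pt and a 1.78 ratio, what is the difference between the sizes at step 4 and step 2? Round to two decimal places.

Step 2: 10.0 × 1.78² = 31.6840pt
Step 4: 10.0 × 1.78⁴ = 100.3876pt
Difference: 100.3876 − 31.6840 = 68.7036pt

68.70pt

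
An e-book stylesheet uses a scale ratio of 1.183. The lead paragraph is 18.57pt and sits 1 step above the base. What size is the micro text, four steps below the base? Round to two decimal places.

18.57 ÷ 1.183⁵ = 18.57 ÷ 2.31699 ≈ 8.015

8.01pt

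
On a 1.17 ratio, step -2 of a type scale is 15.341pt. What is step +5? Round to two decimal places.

15.341 × 1.17⁷ = 15.341 × 3.00124 ≈ 46.042

46.04pt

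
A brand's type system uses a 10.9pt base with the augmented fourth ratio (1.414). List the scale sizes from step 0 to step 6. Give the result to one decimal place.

Step 0: 10.9pt
Step 1: 10.9 × 1.414 = 15.4
Step 2: 10.9 × 1.414² = 21.8
Step 3: 10.9 × 1.414³ = 30.8
Step 4: 10.9 × 1.414⁴ = 43.6
Step 5: 10.9 × 1.414⁵ = 61.6
Step 6: 10.9 × 1.414⁶ = 87.1

10.9pt, 15.4pt, 21.8pt, 30.8pt, 43.6pt, 61.6pt, 87.1pt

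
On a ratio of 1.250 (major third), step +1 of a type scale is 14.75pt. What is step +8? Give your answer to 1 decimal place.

70.3pt

14.75 × 1.250⁷ = 14.75 × 4.76837 ≈ 70.333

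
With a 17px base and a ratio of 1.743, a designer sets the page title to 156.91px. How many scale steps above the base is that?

1.743ⁿ = 156.91 / 17 = 9.2300
n = ln(9.2300) / ln(1.743) = 2.2225 / 0.5556 ≈ 4.00

4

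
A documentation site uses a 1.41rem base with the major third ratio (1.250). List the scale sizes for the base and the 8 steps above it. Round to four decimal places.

1.4100rem, 1.7625rem, 2.2031rem, 2.7539rem, 3.4424rem, 4.3030rem, 5.3787rem, 6.7234rem, 8.4043rem

Step 0: 1.41rem
Step 1: 1.41 × 1.250 = 1.7625
Step 2: 1.41 × 1.250² = 2.2031
Step 3: 1.41 × 1.250³ = 2.7539
Step 4: 1.41 × 1.250⁴ = 3.4424
Step 5: 1.41 × 1.250⁵ = 4.3030
Step 6: 1.41 × 1.250⁶ = 5.3787
Step 7: 1.41 × 1.250⁷ = 6.7234
Step 8: 1.41 × 1.250⁸ = 8.4043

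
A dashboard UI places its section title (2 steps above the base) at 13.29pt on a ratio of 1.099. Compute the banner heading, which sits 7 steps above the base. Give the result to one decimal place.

21.3pt

The gap is 7 − (2) = 5 steps, so the factor is 1.099^5.
13.29 × 1.099⁵ = 13.29 × 1.60320 ≈ 21.307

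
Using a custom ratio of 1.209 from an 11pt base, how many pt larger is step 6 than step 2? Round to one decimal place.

18.3pt

Step 2: 11.0 × 1.209² = 16.078pt
Step 6: 11.0 × 1.209⁶ = 34.352pt
Difference: 34.352 − 16.078 = 18.274pt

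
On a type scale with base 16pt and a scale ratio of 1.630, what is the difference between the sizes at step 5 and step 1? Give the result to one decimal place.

158.0pt

Step 1: 16.0 × 1.630 = 26.080pt
Step 5: 16.0 × 1.630⁵ = 184.102pt
Difference: 184.102 − 26.080 = 158.022pt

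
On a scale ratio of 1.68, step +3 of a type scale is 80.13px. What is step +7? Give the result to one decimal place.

Moving from step +3 to step +7 is 4 steps up, so multiply by r⁴.
80.13 × 1.68⁴ = 80.13 × 7.96594 ≈ 638.311

638.3px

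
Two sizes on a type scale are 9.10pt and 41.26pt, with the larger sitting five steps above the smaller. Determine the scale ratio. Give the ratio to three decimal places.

1.353

The ratio satisfies 9.10 × r⁵ = 41.26, so r = (41.26 / 9.10)^(1/5).
r = 4.5341^(1/5) ≈ 1.3530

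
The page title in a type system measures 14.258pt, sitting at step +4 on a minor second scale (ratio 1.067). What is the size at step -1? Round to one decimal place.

14.258 ÷ 1.067⁵ = 14.258 ÷ 1.38300 ≈ 10.309

10.3pt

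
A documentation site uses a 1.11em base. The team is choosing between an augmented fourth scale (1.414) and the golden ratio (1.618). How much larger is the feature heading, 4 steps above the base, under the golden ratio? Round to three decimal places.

Augmented fourth: 1.11 × 1.414⁴ = 4.43732em
Golden ratio: 1.11 × 1.618⁴ = 7.60741em
Difference: 7.60741 − 4.43732 = 3.17009em

3.170em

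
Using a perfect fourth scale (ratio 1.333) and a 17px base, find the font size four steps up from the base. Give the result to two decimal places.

Every step multiplies by the scale ratio.
17.0 × 1.333⁴ = 17.0 × 3.15733 ≈ 53.67

53.67px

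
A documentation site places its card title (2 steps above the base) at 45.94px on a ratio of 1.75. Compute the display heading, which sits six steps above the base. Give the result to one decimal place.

430.9px

The gap is 6 − (2) = 4 steps, so the factor is 1.75^4.
45.94 × 1.75⁴ = 45.94 × 9.37891 ≈ 430.867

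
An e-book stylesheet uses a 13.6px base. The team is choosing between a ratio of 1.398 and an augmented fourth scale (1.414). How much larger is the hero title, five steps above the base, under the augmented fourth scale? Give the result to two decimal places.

4.25px

At 1.398: 13.6 × 1.398⁵ = 72.6231px
Augmented fourth: 13.6 × 1.414⁵ = 76.8751px
Difference: 76.8751 − 72.6231 = 4.2520px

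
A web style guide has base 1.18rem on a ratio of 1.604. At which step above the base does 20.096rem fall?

1.604ⁿ = 20.096 / 1.18 = 17.0305
n = ln(17.0305) / ln(1.604) = 2.8350 / 0.4725 ≈ 6.00

6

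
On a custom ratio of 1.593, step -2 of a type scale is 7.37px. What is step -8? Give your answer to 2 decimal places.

7.37 ÷ 1.593⁶ = 7.37 ÷ 16.34160 ≈ 0.451

0.45px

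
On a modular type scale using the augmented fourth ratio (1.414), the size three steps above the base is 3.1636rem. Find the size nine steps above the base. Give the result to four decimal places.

25.2859rem

Moving from step +3 to step +9 is 6 steps up, so multiply by r⁶.
3.1636 × 1.414⁶ = 3.1636 × 7.99275 ≈ 25.2859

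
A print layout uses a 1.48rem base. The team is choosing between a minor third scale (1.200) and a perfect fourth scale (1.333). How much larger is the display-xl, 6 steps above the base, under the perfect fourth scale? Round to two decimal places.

Minor third: 1.48 × 1.200⁶ = 4.4193rem
Perfect fourth: 1.48 × 1.333⁶ = 8.3031rem
Difference: 8.3031 − 4.4193 = 3.8838rem

3.88rem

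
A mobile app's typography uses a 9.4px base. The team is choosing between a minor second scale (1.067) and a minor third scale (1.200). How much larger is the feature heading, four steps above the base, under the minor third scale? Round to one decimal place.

Minor second: 9.4 × 1.067⁴ = 12.184px
Minor third: 9.4 × 1.200⁴ = 19.492px
Difference: 19.492 − 12.184 = 7.308px

7.3px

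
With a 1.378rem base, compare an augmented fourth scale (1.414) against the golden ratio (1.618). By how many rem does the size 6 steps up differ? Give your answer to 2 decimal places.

Augmented fourth: 1.378 × 1.414⁶ = 11.0140rem
Golden ratio: 1.378 × 1.618⁶ = 24.7241rem
Difference: 24.7241 − 11.0140 = 13.7101rem

13.71rem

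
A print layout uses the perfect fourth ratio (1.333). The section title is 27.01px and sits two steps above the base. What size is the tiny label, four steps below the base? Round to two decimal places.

4.81px

27.01 ÷ 1.333⁶ = 27.01 ÷ 5.61023 ≈ 4.814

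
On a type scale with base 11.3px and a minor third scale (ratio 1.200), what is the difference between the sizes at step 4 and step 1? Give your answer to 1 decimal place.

9.9px

Step 1: 11.3 × 1.200 = 13.560px
Step 4: 11.3 × 1.200⁴ = 23.432px
Difference: 23.432 − 13.560 = 9.872px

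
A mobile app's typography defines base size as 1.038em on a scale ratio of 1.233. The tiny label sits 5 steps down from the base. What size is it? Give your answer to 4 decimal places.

A modular type scale is a geometric sequence: sizeₙ = base × rⁿ.
1.038 ÷ 1.233⁵ = 1.038 ÷ 2.84981 ≈ 0.3642

0.3642em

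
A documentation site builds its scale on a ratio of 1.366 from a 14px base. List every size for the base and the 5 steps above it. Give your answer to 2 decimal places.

14.00px, 19.12px, 26.12px, 35.68px, 48.75px, 66.59px

Step 0: 14px
Step 1: 14.0 × 1.366 = 19.12
Step 2: 14.0 × 1.366² = 26.12
Step 3: 14.0 × 1.366³ = 35.68
Step 4: 14.0 × 1.366⁴ = 48.75
Step 5: 14.0 × 1.366⁵ = 66.59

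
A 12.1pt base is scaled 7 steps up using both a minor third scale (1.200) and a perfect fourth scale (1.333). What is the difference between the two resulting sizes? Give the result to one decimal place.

47.1pt

Minor third: 12.1 × 1.200⁷ = 43.356pt
Perfect fourth: 12.1 × 1.333⁷ = 90.489pt
Difference: 90.489 − 43.356 = 47.133pt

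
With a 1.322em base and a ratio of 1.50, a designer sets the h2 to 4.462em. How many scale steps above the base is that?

3

1.50ⁿ = 4.462 / 1.322 = 3.3752
n = ln(3.3752) / ln(1.50) = 1.2165 / 0.4055 ≈ 3.00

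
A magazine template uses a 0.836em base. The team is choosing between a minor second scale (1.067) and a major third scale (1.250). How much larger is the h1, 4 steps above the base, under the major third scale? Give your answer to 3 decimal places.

Minor second: 0.836 × 1.067⁴ = 1.08359em
Major third: 0.836 × 1.250⁴ = 2.04102em
Difference: 2.04102 − 1.08359 = 0.95743em

0.957em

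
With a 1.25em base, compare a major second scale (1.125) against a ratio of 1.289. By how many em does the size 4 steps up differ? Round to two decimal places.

Major second: 1.25 × 1.125⁴ = 2.0023em
At 1.289: 1.25 × 1.289⁴ = 3.4508em
Difference: 3.4508 − 2.0023 = 1.4485em

1.45em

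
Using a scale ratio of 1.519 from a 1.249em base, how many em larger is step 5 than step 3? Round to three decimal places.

5.723em

Step 3: 1.249 × 1.519³ = 4.37760em
Step 5: 1.249 × 1.519⁵ = 10.10070em
Difference: 10.10070 − 4.37760 = 5.72310em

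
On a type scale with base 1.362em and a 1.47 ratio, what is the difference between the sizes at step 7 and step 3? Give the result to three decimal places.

Step 3: 1.362 × 1.47³ = 4.32642em
Step 7: 1.362 × 1.47⁷ = 20.20219em
Difference: 20.20219 − 4.32642 = 15.87577em

15.876em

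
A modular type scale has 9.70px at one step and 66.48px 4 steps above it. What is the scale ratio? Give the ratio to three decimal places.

r⁴ = 66.48 / 9.70, so r = (66.48/9.70)^(1/4).
r = 6.8536^(1/4) ≈ 1.6180

1.618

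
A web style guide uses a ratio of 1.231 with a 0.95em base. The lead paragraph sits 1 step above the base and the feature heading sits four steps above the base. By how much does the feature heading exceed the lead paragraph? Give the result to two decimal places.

Step 1: 0.95 × 1.231 = 1.1695em
Step 4: 0.95 × 1.231⁴ = 2.1815em
Difference: 2.1815 − 1.1695 = 1.0120em

1.01em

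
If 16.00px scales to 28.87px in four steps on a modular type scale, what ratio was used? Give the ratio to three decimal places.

1.159

r⁴ = 28.87 / 16.00, so r = (28.87/16.00)^(1/4).
r = 1.8044^(1/4) ≈ 1.1590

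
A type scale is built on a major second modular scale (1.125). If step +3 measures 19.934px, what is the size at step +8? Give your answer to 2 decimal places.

35.92px

19.934 × 1.125⁵ = 19.934 × 1.80203 ≈ 35.922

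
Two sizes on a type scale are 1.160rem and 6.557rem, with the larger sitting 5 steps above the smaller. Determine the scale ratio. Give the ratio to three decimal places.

1.414

The ratio satisfies 1.160 × r⁵ = 6.557, so r = (6.557 / 1.160)^(1/5).
r = 5.6526^(1/5) ≈ 1.4140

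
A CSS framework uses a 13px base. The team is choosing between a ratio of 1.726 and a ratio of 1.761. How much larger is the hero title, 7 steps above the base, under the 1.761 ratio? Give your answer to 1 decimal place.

89.5px

At 1.726: 13.0 × 1.726⁷ = 593.238px
At 1.761: 13.0 × 1.761⁷ = 682.745px
Difference: 682.745 − 593.238 = 89.507px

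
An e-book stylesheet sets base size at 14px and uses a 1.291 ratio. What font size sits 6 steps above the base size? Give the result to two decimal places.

A modular type scale is a geometric sequence: sizeₙ = base × rⁿ.
14.0 × 1.291⁶ = 14.0 × 4.62975 ≈ 64.82

64.82px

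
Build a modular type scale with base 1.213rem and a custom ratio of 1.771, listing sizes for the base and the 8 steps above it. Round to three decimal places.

Step 0: 1.213rem
Step 1: 1.213 × 1.771 = 2.148
Step 2: 1.213 × 1.771² = 3.805
Step 3: 1.213 × 1.771³ = 6.738
Step 4: 1.213 × 1.771⁴ = 11.933
Step 5: 1.213 × 1.771⁵ = 21.133
Step 6: 1.213 × 1.771⁶ = 37.426
Step 7: 1.213 × 1.771⁷ = 66.281
Step 8: 1.213 × 1.771⁸ = 117.384

1.213rem, 2.148rem, 3.805rem, 6.738rem, 11.933rem, 21.133rem, 37.426rem, 66.281rem, 117.384rem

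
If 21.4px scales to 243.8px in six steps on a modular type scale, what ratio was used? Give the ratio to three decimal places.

1.500

The ratio satisfies 21.4 × r⁶ = 243.8, so r = (243.8 / 21.4)^(1/6).
r = 11.3925^(1/6) ≈ 1.5000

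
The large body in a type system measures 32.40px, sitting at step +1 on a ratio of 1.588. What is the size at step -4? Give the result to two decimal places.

3.21px

Moving from step +1 to step -4 is 5 steps down, so divide by r⁵.
32.40 ÷ 1.588⁵ = 32.40 ÷ 10.09840 ≈ 3.208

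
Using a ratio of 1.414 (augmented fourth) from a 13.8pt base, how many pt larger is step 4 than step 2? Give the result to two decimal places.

Step 2: 13.8 × 1.414² = 27.5917pt
Step 4: 13.8 × 1.414⁴ = 55.1667pt
Difference: 55.1667 − 27.5917 = 27.5750pt

27.57pt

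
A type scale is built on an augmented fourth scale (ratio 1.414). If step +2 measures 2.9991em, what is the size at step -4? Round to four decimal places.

The gap is -4 − (2) = -6 steps, so the factor is 1.414^-6.
2.9991 ÷ 1.414⁶ = 2.9991 ÷ 7.99275 ≈ 0.3752

0.3752em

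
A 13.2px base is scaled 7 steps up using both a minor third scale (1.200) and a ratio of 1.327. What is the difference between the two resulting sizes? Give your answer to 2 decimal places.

48.35px

Minor third: 13.2 × 1.200⁷ = 47.2980px
At 1.327: 13.2 × 1.327⁷ = 95.6468px
Difference: 95.6468 − 47.2980 = 48.3488px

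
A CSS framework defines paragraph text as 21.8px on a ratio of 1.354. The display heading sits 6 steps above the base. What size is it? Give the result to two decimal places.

A modular type scale is a geometric sequence: sizeₙ = base × rⁿ.
21.8 × 1.354⁶ = 21.8 × 6.16186 ≈ 134.33

134.33px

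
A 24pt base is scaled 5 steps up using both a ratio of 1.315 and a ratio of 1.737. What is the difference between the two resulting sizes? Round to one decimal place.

285.1pt

At 1.315: 24.0 × 1.315⁵ = 94.371pt
At 1.737: 24.0 × 1.737⁵ = 379.499pt
Difference: 379.499 − 94.371 = 285.128pt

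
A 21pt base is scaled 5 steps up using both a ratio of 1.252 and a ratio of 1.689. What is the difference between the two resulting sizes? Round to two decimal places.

224.05pt

At 1.252: 21.0 × 1.252⁵ = 64.6013pt
At 1.689: 21.0 × 1.689⁵ = 288.6473pt
Difference: 288.6473 − 64.6013 = 224.0460pt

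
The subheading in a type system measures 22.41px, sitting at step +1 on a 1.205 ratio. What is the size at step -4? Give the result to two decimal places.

22.41 ÷ 1.205⁵ = 22.41 ÷ 2.54059 ≈ 8.821

8.82px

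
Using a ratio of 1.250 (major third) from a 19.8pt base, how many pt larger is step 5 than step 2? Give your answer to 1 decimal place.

Step 2: 19.8 × 1.250² = 30.938pt
Step 5: 19.8 × 1.250⁵ = 60.425pt
Difference: 60.425 − 30.938 = 29.487pt

29.5pt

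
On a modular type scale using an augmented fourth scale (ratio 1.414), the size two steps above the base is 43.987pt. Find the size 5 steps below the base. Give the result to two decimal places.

43.987 ÷ 1.414⁷ = 43.987 ÷ 11.30175 ≈ 3.892

3.89pt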